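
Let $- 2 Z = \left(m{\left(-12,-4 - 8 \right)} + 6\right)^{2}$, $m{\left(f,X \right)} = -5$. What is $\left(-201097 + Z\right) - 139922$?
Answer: $- \frac{682039}{2} \approx -3.4102 \cdot 10^{5}$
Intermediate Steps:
$Z = - \frac{1}{2}$ ($Z = - \frac{\left(-5 + 6\right)^{2}}{2} = - \frac{1^{2}}{2} = \left(- \frac{1}{2}\right) 1 = - \frac{1}{2} \approx -0.5$)
$\left(-201097 + Z\right) - 139922 = \left(-201097 - \frac{1}{2}\right) - 139922 = - \frac{402195}{2} - 139922 = - \frac{682039}{2}$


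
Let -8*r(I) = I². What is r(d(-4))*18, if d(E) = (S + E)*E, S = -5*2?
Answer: -7056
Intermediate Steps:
S = -10
d(E) = E*(-10 + E) (d(E) = (-10 + E)*E = E*(-10 + E))
r(I) = -I²/8
r(d(-4))*18 = -16*(-10 - 4)²/8*18 = -(-4*(-14))²/8*18 = -⅛*56²*18 = -⅛*3136*18 = -392*18 = -7056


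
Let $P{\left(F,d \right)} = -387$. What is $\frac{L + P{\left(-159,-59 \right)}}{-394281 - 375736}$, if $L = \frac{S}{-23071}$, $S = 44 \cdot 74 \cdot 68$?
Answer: $\frac{9149885}{17765062207} \approx 0.00051505$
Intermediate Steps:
$S = 221408$ ($S = 3256 \cdot 68 = 221408$)
$L = - \frac{221408}{23071}$ ($L = \frac{221408}{-23071} = 221408 \left(- \frac{1}{23071}\right) = - \frac{221408}{23071} \approx -9.5968$)
$\frac{L + P{\left(-159,-59 \right)}}{-394281 - 375736} = \frac{- \frac{221408}{23071} - 387}{-394281 - 375736} = - \frac{9149885}{23071 \left(-770017\right)} = \left(- \frac{9149885}{23071}\right) \left(- \frac{1}{770017}\right) = \frac{9149885}{17765062207}$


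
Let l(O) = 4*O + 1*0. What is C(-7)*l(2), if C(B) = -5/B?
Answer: 40/7 ≈ 5.7143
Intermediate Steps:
l(O) = 4*O (l(O) = 4*O + 0 = 4*O)
C(-7)*l(2) = (-5/(-7))*(4*2) = -5*(-1/7)*8 = (5/7)*8 = 40/7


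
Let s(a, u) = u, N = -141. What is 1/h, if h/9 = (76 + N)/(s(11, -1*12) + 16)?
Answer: -4/585 ≈ -0.0068376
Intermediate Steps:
h = -585/4 (h = 9*((76 - 141)/(-1*12 + 16)) = 9*(-65/(-12 + 16)) = 9*(-65/4) = -585/4 ≈ -146.25)
1/h = 1/(-585/4) = -4/585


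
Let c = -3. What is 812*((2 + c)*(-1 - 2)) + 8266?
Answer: 10702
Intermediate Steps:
812*((2 + c)*(-1 - 2)) + 8266 = 812*((2 - 3)*(-1 - 2)) + 8266 = 812*(-1*(-3)) + 8266 = 812*3 + 8266 = 2436 + 8266 = 10702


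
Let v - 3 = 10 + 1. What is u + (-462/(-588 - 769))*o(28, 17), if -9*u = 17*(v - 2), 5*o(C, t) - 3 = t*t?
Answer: -56668/20355 ≈ -2.7840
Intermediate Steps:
v = 14 (v = 3 + (10 + 1) = 3 + 11 = 14)
o(C, t) = ⅗ + t²/5 (o(C, t) = ⅗ + (t*t)/5 = ⅗ + t²/5)
u = -68/3 (u = -17*(14 - 2)/9 = -17*12/9 = -⅑*204 = -68/3 ≈ -22.667)
u + (-462/(-588 - 769))*o(28, 17) = -68/3 + (-462/(-588 - 769))*(⅗ + (⅕)*17²) = -68/3 + (-462/(-1357))*(⅗ + (⅕)*289) = -68/3 + (-462*(-1/1357))*(⅗ + 289/5) = -68/3 + (462/1357)*(292/5) = -68/3 + 134904/6785 = -56668/20355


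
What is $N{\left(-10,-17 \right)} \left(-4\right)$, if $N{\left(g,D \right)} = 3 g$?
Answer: $120$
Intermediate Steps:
$N{\left(-10,-17 \right)} \left(-4\right) = 3 \left(-10\right) \left(-4\right) = \left(-30\right) \left(-4\right) = 120$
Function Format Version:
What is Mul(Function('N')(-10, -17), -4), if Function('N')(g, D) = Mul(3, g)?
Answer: 120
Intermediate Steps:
Mul(Function('N')(-10, -17), -4) = Mul(Mul(3, -10), -4) = Mul(-30, -4) = 120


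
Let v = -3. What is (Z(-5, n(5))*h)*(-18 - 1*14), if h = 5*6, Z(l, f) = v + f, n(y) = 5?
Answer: -1920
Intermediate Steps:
Z(l, f) = -3 + f
h = 30
(Z(-5, n(5))*h)*(-18 - 1*14) = ((-3 + 5)*30)*(-18 - 1*14) = (2*30)*(-18 - 14) = 60*(-32) = -1920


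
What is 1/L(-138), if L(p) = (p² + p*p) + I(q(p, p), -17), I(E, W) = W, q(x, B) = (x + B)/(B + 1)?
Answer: 1/38071 ≈ 2.6267e-5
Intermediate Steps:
q(x, B) = (B + x)/(1 + B)
L(p) = -17 + 2*p² (L(p) = (p² + p*p) - 17 = (p² + p²) - 17 = 2*p² - 17 = -17 + 2*p²)
1/L(-138) = 1/(-17 + 2*(-138)²) = 1/(-17 + 2*19044) = 1/(-17 + 38088) = 1/38071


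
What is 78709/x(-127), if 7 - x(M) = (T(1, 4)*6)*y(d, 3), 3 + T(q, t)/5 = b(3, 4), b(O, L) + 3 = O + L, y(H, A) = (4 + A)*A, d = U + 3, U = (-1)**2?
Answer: -78709/623 ≈ -126.34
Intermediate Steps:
U = 1
d = 4 (d = 1 + 3 = 4)
y(H, A) = A*(4 + A)
b(O, L) = -3 + L + O (b(O, L) = -3 + (O + L) = -3 + (L + O) = -3 + L + O)
T(q, t) = 5 (T(q, t) = -15 + 5*(-3 + 4 + 3) = -15 + 5*4 = -15 + 20 = 5)
x(M) = -623 (x(M) = 7 - 5*6*3*(4 + 3) = 7 - 30*3*7 = 7 - 30*21 = 7 - 1*630 = 7 - 630 = -623)
78709/x(-127) = 78709/(-623) = 78709*(-1/623) = -78709/623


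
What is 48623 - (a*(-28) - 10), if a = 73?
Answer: 50677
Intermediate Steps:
48623 - (a*(-28) - 10) = 48623 - (73*(-28) - 10) = 48623 - (-2044 - 10) = 48623 - 1*(-2054) = 48623 + 2054 = 50677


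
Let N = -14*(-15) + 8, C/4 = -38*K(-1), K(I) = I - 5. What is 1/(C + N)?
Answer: 1/1130 ≈ 0.00088496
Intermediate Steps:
K(I) = -5 + I
C = 912 (C = 4*(-38*(-5 - 1)) = 4*(-38*(-6)) = 4*228 = 912)
N = 218 (N = 210 + 8 = 218)
1/(C + N) = 1/(912 + 218) = 1/1130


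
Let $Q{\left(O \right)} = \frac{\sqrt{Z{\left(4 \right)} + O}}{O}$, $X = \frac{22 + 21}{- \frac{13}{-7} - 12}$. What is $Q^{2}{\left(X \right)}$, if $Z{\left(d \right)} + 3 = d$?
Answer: $- \frac{16330}{90601} \approx -0.18024$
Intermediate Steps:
$Z{\left(d \right)} = -3 + d$
$X = - \frac{301}{71}$ ($X = \frac{43}{\left(-13\right) \left(- \frac{1}{7}\right) - 12} = \frac{43}{\frac{13}{7} - 12} = \frac{43}{- \frac{71}{7}} = 43 \left(- \frac{7}{71}\right) = - \frac{301}{71} \approx -4.2394$)
$Q{\left(O \right)} = \frac{\sqrt{1 + O}}{O}$ ($Q{\left(O \right)} = \frac{\sqrt{\left(-3 + 4\right) + O}}{O} = \frac{\sqrt{1 + O}}{O}$)
$Q^{2}{\left(X \right)} = \left(\frac{\sqrt{1 - \frac{301}{71}}}{- \frac{301}{71}}\right)^{2} = \left(- \frac{71 \sqrt{- \frac{230}{71}}}{301}\right)^{2} = \left(- \frac{71 \frac{i \sqrt{16330}}{71}}{301}\right)^{2} = \left(- \frac{i \sqrt{16330}}{301}\right)^{2} = - \frac{16330}{90601}$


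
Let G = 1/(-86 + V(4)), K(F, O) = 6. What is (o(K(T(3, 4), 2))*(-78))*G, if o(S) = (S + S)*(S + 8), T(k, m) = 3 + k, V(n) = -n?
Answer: 728/5 ≈ 145.60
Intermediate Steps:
o(S) = 2*S*(8 + S) (o(S) = (2*S)*(8 + S) = 2*S*(8 + S))
G = -1/90 (G = 1/(-86 - 1*4) = 1/(-86 - 4) = 1/(-90) = -1/90 ≈ -0.011111)
(o(K(T(3, 4), 2))*(-78))*G = ((2*6*(8 + 6))*(-78))*(-1/90) = ((2*6*14)*(-78))*(-1/90) = (168*(-78))*(-1/90) = -13104*(-1/90) = 728/5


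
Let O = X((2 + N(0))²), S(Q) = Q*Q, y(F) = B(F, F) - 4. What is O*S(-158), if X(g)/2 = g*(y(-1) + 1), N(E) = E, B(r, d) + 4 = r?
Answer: -1597696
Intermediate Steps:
B(r, d) = -4 + r
y(F) = -8 + F (y(F) = (-4 + F) - 4 = -8 + F)
X(g) = -16*g (X(g) = 2*(g*((-8 - 1) + 1)) = 2*(g*(-9 + 1)) = 2*(g*(-8)) = 2*(-8*g) = -16*g)
S(Q) = Q²
O = -64 (O = -16*(2 + 0)² = -16*2² = -16*4 = -64)
O*S(-158) = -64*(-158)² = -64*24964 = -1597696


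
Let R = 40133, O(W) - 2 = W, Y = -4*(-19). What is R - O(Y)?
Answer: 40055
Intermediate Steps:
Y = 76
O(W) = 2 + W
R - O(Y) = 40133 - (2 + 76) = 40133 - 1*78 = 40133 - 78 = 40055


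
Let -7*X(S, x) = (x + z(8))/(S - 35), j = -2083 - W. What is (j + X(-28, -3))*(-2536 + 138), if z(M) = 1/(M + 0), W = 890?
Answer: 12576031633/1764 ≈ 7.1293e+6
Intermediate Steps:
j = -2973 (j = -2083 - 1*890 = -2083 - 890 = -2973)
z(M) = 1/M
X(S, x) = -(⅛ + x)/(7*(-35 + S)) (X(S, x) = -(x + 1/8)/(7*(S - 35)) = -(x + ⅛)/(7*(-35 + S)) = -(⅛ + x)/(7*(-35 + S)))
(j + X(-28, -3))*(-2536 + 138) = (-2973 + (-1 - 8*(-3))/(56*(-35 - 28)))*(-2536 + 138) = (-2973 + (1/56)*(-1 + 24)/(-63))*(-2398) = (-2973 + (1/56)*(-1/63)*23)*(-2398) = (-2973 - 23/3528)*(-2398) = -10488767/3528*(-2398) = 12576031633/1764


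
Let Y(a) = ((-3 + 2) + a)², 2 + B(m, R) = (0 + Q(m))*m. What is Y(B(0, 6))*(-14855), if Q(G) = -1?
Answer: -133695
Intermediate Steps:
B(m, R) = -2 - m (B(m, R) = -2 + (0 - 1)*m = -2 - m)
Y(a) = (-1 + a)²
Y(B(0, 6))*(-14855) = (-1 + (-2 - 1*0))²*(-14855) = (-1 + (-2 + 0))²*(-14855) = (-1 - 2)²*(-14855) = (-3)²*(-14855) = 9*(-14855) = -133695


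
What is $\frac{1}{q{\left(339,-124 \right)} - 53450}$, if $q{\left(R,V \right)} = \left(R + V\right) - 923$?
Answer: $- \frac{1}{54158} \approx -1.8464 \cdot 10^{-5}$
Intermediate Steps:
$q{\left(R,V \right)} = -923 + R + V$
$\frac{1}{q{\left(339,-124 \right)} - 53450} = \frac{1}{\left(-923 + 339 - 124\right) - 53450} = \frac{1}{-708 + \left(-158415 + 104965\right)} = \frac{1}{-708 - 53450} = \frac{1}{-54158} = - \frac{1}{54158}$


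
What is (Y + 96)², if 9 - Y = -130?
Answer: 55225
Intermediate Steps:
Y = 139 (Y = 9 - 1*(-130) = 9 + 130 = 139)
(Y + 96)² = (139 + 96)² = 235² = 55225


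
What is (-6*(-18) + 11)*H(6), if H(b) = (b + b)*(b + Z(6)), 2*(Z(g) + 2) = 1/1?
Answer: 6426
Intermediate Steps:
Z(g) = -3/2 (Z(g) = -2 + (½)/1 = -2 + (½)*1 = -2 + ½ = -3/2)
H(b) = 2*b*(-3/2 + b) (H(b) = (b + b)*(b - 3/2) = (2*b)*(-3/2 + b) = 2*b*(-3/2 + b))
(-6*(-18) + 11)*H(6) = (-6*(-18) + 11)*(6*(-3 + 2*6)) = (108 + 11)*(6*(-3 + 12)) = 119*(6*9) = 119*54 = 6426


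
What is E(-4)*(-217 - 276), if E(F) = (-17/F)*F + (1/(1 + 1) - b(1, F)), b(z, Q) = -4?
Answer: 12325/2 ≈ 6162.5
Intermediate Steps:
E(F) = -25/2 (E(F) = (-17/F)*F + (1/(1 + 1) - 1*(-4)) = -17 + (1/2 + 4) = -17 + (½ + 4) = -17 + 9/2 = -25/2)
E(-4)*(-217 - 276) = -25*(-217 - 276)/2 = -25/2*(-493) = 12325/2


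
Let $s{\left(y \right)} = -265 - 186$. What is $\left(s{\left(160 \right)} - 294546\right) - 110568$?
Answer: $-405565$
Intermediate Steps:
$s{\left(y \right)} = -451$
$\left(s{\left(160 \right)} - 294546\right) - 110568 = \left(-451 - 294546\right) - 110568 = -294997 - 110568 = -405565$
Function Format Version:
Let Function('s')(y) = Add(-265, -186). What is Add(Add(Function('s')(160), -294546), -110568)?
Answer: -405565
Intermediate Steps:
Function('s')(y) = -451
Add(Add(Function('s')(160), -294546), -110568) = Add(Add(-451, -294546), -110568) = Add(-294997, -110568) = -405565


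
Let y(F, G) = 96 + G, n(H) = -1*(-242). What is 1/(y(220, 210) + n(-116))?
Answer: 1/548 ≈ 0.0018248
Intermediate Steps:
n(H) = 242
1/(y(220, 210) + n(-116)) = 1/((96 + 210) + 242) = 1/(306 + 242) = 1/548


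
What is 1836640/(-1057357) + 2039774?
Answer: 2156767480678/1057357 ≈ 2.0398e+6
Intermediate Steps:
1836640/(-1057357) + 2039774 = 1836640*(-1/1057357) + 2039774 = -1836640/1057357 + 2039774 = 2156767480678/1057357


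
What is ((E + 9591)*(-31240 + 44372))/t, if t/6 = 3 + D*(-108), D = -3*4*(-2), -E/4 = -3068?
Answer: -143552458/7767 ≈ -18482.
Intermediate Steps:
E = 12272 (E = -4*(-3068) = 12272)
D = 24 (D = -12*(-2) = 24)
t = -15534 (t = 6*(3 + 24*(-108)) = 6*(3 - 2592) = 6*(-2589) = -15534)
((E + 9591)*(-31240 + 44372))/t = ((12272 + 9591)*(-31240 + 44372))/(-15534) = (21863*13132)*(-1/15534) = 287104916*(-1/15534) = -143552458/7767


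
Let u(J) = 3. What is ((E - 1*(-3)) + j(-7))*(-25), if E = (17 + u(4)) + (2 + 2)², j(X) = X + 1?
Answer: -825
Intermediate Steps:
j(X) = 1 + X
E = 36 (E = (17 + 3) + (2 + 2)² = 20 + 4² = 20 + 16 = 36)
((E - 1*(-3)) + j(-7))*(-25) = ((36 - 1*(-3)) + (1 - 7))*(-25) = ((36 + 3) - 6)*(-25) = (39 - 6)*(-25) = 33*(-25) = -825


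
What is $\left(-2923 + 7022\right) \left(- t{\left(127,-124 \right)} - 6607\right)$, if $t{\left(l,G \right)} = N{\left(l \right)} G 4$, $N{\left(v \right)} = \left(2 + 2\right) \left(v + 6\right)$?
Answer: $1054529235$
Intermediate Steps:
$N{\left(v \right)} = 24 + 4 v$ ($N{\left(v \right)} = 4 \left(6 + v\right) = 24 + 4 v$)
$t{\left(l,G \right)} = 4 G \left(24 + 4 l\right)$ ($t{\left(l,G \right)} = \left(24 + 4 l\right) G 4 = G \left(24 + 4 l\right) 4 = 4 G \left(24 + 4 l\right)$)
$\left(-2923 + 7022\right) \left(- t{\left(127,-124 \right)} - 6607\right) = \left(-2923 + 7022\right) \left(- 16 \left(-124\right) \left(6 + 127\right) - 6607\right) = 4099 \left(- 16 \left(-124\right) 133 - 6607\right) = 4099 \left(\left(-1\right) \left(-263872\right) - 6607\right) = 4099 \left(263872 - 6607\right) = 4099 \cdot 257265 = 1054529235$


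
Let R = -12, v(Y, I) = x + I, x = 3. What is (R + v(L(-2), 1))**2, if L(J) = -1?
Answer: 64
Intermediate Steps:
v(Y, I) = 3 + I
(R + v(L(-2), 1))**2 = (-12 + (3 + 1))**2 = (-12 + 4)**2 = (-8)**2 = 64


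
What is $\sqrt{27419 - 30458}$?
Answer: $i \sqrt{3039} \approx 55.127 i$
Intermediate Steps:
$\sqrt{27419 - 30458} = \sqrt{-3039} = i \sqrt{3039}$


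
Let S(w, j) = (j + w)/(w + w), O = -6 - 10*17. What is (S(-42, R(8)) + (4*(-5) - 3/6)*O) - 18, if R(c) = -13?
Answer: 301615/84 ≈ 3590.7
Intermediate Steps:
O = -176 (O = -6 - 170 = -176)
S(w, j) = (j + w)/(2*w) (S(w, j) = (j + w)/((2*w)) = (j + w)*(1/(2*w)) = (j + w)/(2*w))
(S(-42, R(8)) + (4*(-5) - 3/6)*O) - 18 = ((1/2)*(-13 - 42)/(-42) + (4*(-5) - 3/6)*(-176)) - 18 = ((1/2)*(-1/42)*(-55) + (-20 - 3*1/6)*(-176)) - 18 = (55/84 + (-20 - 1/2)*(-176)) - 18 = (55/84 - 41/2*(-176)) - 18 = (55/84 + 3608) - 18 = 303127/84 - 18 = 301615/84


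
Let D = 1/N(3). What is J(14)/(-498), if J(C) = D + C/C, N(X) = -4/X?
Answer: -1/1992 ≈ -0.00050201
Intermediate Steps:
D = -3/4 (D = 1/(-4/3) = -3/4 ≈ -0.75000)
J(C) = 1/4 (J(C) = -3/4 + C/C = -3/4 + 1 = 1/4)
J(14)/(-498) = (1/4)/(-498) = (1/4)*(-1/498) = -1/1992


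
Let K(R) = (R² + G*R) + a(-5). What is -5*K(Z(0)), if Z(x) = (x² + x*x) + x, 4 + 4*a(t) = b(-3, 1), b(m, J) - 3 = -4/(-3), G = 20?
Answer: -5/12 ≈ -0.41667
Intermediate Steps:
b(m, J) = 13/3 (b(m, J) = 3 - 4/(-3) = 3 - 4*(-⅓) = 3 + 4/3 = 13/3)
a(t) = 1/12 (a(t) = -1 + (¼)*(13/3) = -1 + 13/12 = 1/12)
Z(x) = x + 2*x² (Z(x) = (x² + x²) + x = 2*x² + x = x + 2*x²)
K(R) = 1/12 + R² + 20*R (K(R) = (R² + 20*R) + 1/12 = 1/12 + R² + 20*R)
-5*K(Z(0)) = -5*(1/12 + (0*(1 + 2*0))² + 20*(0*(1 + 2*0))) = -5*(1/12 + (0*(1 + 0))² + 20*(0*(1 + 0))) = -5*(1/12 + (0*1)² + 20*(0*1)) = -5*(1/12 + 0² + 20*0) = -5*(1/12 + 0 + 0) = -5*1/12 = -5/12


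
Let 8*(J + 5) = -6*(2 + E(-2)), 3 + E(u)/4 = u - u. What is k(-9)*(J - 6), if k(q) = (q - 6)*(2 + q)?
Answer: -735/2 ≈ -367.50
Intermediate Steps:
E(u) = -12 (E(u) = -12 + 4*(u - u) = -12 + 4*0 = -12 + 0 = -12)
k(q) = (-6 + q)*(2 + q)
J = 5/2 (J = -5 + (-6*(2 - 12))/8 = -5 + (-6*(-10))/8 = -5 + (1/8)*60 = -5 + 15/2 = 5/2 ≈ 2.5000)
k(-9)*(J - 6) = (-12 + (-9)**2 - 4*(-9))*(5/2 - 6) = (-12 + 81 + 36)*(-7/2) = 105*(-7/2) = -735/2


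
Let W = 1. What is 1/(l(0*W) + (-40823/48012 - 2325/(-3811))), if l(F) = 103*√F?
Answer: -182973732/43948553 ≈ -4.1634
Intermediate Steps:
1/(l(0*W) + (-40823/48012 - 2325/(-3811))) = 1/(103*√(0*1) + (-40823/48012 - 2325/(-3811))) = 1/(103*√0 + (-40823*1/48012 - 2325*(-1/3811))) = 1/(103*0 + (-40823/48012 + 2325/3811)) = 1/(0 - 43948553/182973732) = 1/(-43948553/182973732) = -182973732/43948553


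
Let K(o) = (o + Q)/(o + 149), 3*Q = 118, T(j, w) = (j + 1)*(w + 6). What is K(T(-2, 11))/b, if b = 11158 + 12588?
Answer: 67/9403416 ≈ 7.1251e-6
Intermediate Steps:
T(j, w) = (1 + j)*(6 + w)
Q = 118/3 (Q = (⅓)*118 = 118/3 ≈ 39.333)
K(o) = (118/3 + o)/(149 + o) (K(o) = (o + 118/3)/(o + 149) = (118/3 + o)/(149 + o))
b = 23746
K(T(-2, 11))/b = ((118/3 + (6 + 11 + 6*(-2) - 2*11))/(149 + (6 + 11 + 6*(-2) - 2*11)))/23746 = ((118/3 + (6 + 11 - 12 - 22))/(149 + (6 + 11 - 12 - 22)))*(1/23746) = ((118/3 - 17)/(149 - 17))*(1/23746) = ((67/3)/132)*(1/23746) = ((1/132)*(67/3))*(1/23746) = (67/396)*(1/23746) = 67/9403416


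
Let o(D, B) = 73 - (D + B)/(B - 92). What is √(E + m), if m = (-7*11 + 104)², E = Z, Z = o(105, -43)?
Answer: 2*√406245/45 ≈ 28.328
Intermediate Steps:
o(D, B) = 73 - (B + D)/(-92 + B)
Z = 9917/135 (Z = (-6716 - 1*105 + 72*(-43))/(-92 - 43) = (-6716 - 105 - 3096)/(-135) = -1/135*(-9917) = 9917/135 ≈ 73.459)
E = 9917/135 ≈ 73.459
m = 729 (m = (-77 + 104)² = 27² = 729)
√(E + m) = √(9917/135 + 729) = √(108332/135) = 2*√406245/45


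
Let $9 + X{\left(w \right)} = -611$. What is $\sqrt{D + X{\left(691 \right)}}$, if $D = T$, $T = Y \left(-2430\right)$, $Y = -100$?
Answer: $2 \sqrt{60595} \approx 492.32$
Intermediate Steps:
$X{\left(w \right)} = -620$ ($X{\left(w \right)} = -9 - 611 = -620$)
$T = 243000$ ($T = \left(-100\right) \left(-2430\right) = 243000$)
$D = 243000$
$\sqrt{D + X{\left(691 \right)}} = \sqrt{243000 - 620} = \sqrt{242380} = 2 \sqrt{60595}$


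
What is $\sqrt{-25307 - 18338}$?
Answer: $i \sqrt{43645} \approx 208.91 i$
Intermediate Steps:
$\sqrt{-25307 - 18338} = \sqrt{-43645} = i \sqrt{43645}$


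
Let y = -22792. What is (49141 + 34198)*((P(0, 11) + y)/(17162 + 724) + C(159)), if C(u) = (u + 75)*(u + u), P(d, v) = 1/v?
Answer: 1220084013488299/196746 ≈ 6.2013e+9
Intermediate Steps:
C(u) = 2*u*(75 + u) (C(u) = (75 + u)*(2*u) = 2*u*(75 + u))
(49141 + 34198)*((P(0, 11) + y)/(17162 + 724) + C(159)) = (49141 + 34198)*((1/11 - 22792)/(17162 + 724) + 2*159*(75 + 159)) = 83339*((1/11 - 22792)/17886 + 2*159*234) = 83339*(-250711/11*1/17886 + 74412) = 83339*(-250711/196746 + 74412) = 83339*(14640012641/196746) = 1220084013488299/196746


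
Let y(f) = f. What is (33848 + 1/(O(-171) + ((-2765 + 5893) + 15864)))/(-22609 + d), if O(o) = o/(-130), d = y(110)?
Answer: -83575146218/55552978369 ≈ -1.5044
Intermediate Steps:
d = 110
O(o) = -o/130 (O(o) = o*(-1/130) = -o/130)
(33848 + 1/(O(-171) + ((-2765 + 5893) + 15864)))/(-22609 + d) = (33848 + 1/(-1/130*(-171) + ((-2765 + 5893) + 15864)))/(-22609 + 110) = (33848 + 1/(171/130 + (3128 + 15864)))/(-22499) = (33848 + 1/(171/130 + 18992))*(-1/22499) = (33848 + 1/(2469131/130))*(-1/22499) = (33848 + 130/2469131)*(-1/22499) = (83575146218/2469131)*(-1/22499) = -83575146218/55552978369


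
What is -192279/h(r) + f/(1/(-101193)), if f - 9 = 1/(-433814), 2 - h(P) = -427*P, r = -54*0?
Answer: -218398510389/216907 ≈ -1.0069e+6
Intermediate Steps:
r = 0
h(P) = 2 + 427*P (h(P) = 2 - (-427)*P = 2 + 427*P)
f = 3904325/433814 (f = 9 + 1/(-433814) = 9 - 1/433814 = 3904325/433814 ≈ 9.0000)
-192279/h(r) + f/(1/(-101193)) = -192279/(2 + 427*0) + 3904325/(433814*(1/(-101193))) = -192279/(2 + 0) + 3904325/(433814*(-1/101193)) = -192279/2 + (3904325/433814)*(-101193) = -192279*½ - 395090359725/433814 = -192279/2 - 395090359725/433814 = -218398510389/216907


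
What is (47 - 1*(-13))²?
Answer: 3600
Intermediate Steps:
(47 - 1*(-13))² = (47 + 13)² = 60² = 3600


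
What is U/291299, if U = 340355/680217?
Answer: 340355/198146531883 ≈ 1.7177e-6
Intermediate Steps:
U = 340355/680217 (U = 340355*(1/680217) = 340355/680217 ≈ 0.50036)
U/291299 = (340355/680217)/291299 = (340355/680217)*(1/291299) = 340355/198146531883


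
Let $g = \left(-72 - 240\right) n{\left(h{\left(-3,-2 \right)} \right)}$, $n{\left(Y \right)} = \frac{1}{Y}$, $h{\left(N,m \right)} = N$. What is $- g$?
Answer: $-104$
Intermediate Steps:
$g = 104$ ($g = \frac{-72 - 240}{-3} = \left(-312\right) \left(- \frac{1}{3}\right) = 104$)
$- g = \left(-1\right) 104 = -104$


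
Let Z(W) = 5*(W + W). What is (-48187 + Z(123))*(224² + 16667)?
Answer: -3138746751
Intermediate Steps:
Z(W) = 10*W (Z(W) = 5*(2*W) = 10*W)
(-48187 + Z(123))*(224² + 16667) = (-48187 + 10*123)*(224² + 16667) = (-48187 + 1230)*(50176 + 16667) = -46957*66843 = -3138746751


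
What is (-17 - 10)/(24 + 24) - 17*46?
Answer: -12521/16 ≈ -782.56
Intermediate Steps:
(-17 - 10)/(24 + 24) - 17*46 = -27/48 - 782 = -27*1/48 - 782 = -9/16 - 782 = -12521/16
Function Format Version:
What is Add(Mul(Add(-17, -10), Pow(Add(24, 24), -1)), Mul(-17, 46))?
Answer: Rational(-12521, 16) ≈ -782.56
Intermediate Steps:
Add(Mul(Add(-17, -10), Pow(Add(24, 24), -1)), Mul(-17, 46)) = Add(Mul(-27, Pow(48, -1)), -782) = Add(Mul(-27, Rational(1, 48)), -782) = Add(Rational(-9, 16), -782) = Rational(-12521, 16)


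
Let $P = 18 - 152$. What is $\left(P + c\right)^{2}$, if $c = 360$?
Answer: $51076$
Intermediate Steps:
$P = -134$
$\left(P + c\right)^{2} = \left(-134 + 360\right)^{2} = 226^{2} = 51076$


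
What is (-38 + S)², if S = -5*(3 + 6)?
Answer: 6889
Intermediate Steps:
S = -45 (S = -5*9 = -45)
(-38 + S)² = (-38 - 45)² = (-83)² = 6889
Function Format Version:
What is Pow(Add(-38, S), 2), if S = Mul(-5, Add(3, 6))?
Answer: 6889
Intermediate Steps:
S = -45 (S = Mul(-5, 9) = -45)
Pow(Add(-38, S), 2) = Pow(Add(-38, -45), 2) = Pow(-83, 2) = 6889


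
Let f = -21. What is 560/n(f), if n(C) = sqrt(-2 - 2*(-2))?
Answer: 280*sqrt(2) ≈ 395.98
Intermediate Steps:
n(C) = sqrt(2) (n(C) = sqrt(-2 + 4) = sqrt(2))
560/n(f) = 560/(sqrt(2)) = 560*(sqrt(2)/2) = 280*sqrt(2)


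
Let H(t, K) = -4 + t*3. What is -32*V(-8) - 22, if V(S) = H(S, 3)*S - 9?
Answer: -6902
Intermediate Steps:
H(t, K) = -4 + 3*t
V(S) = -9 + S*(-4 + 3*S) (V(S) = (-4 + 3*S)*S - 9 = S*(-4 + 3*S) - 9 = -9 + S*(-4 + 3*S))
-32*V(-8) - 22 = -32*(-9 - 8*(-4 + 3*(-8))) - 22 = -32*(-9 - 8*(-4 - 24)) - 22 = -32*(-9 - 8*(-28)) - 22 = -32*(-9 + 224) - 22 = -32*215 - 22 = -6880 - 22 = -6902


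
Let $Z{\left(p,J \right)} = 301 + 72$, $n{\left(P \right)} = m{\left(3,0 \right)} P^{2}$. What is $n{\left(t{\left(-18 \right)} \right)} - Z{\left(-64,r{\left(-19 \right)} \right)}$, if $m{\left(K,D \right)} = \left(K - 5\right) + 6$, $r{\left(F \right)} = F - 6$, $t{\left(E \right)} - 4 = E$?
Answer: $411$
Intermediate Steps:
$t{\left(E \right)} = 4 + E$
$r{\left(F \right)} = -6 + F$
$m{\left(K,D \right)} = 1 + K$ ($m{\left(K,D \right)} = \left(-5 + K\right) + 6 = 1 + K$)
$n{\left(P \right)} = 4 P^{2}$ ($n{\left(P \right)} = \left(1 + 3\right) P^{2} = 4 P^{2}$)
$Z{\left(p,J \right)} = 373$
$n{\left(t{\left(-18 \right)} \right)} - Z{\left(-64,r{\left(-19 \right)} \right)} = 4 \left(4 - 18\right)^{2} - 373 = 4 \left(-14\right)^{2} - 373 = 4 \cdot 196 - 373 = 784 - 373 = 411$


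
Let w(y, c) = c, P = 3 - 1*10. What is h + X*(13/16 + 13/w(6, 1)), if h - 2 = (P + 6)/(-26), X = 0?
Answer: 53/26 ≈ 2.0385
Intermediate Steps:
P = -7 (P = 3 - 10 = -7)
h = 53/26 (h = 2 + (-7 + 6)/(-26) = 2 - 1*(-1/26) = 2 + 1/26 = 53/26 ≈ 2.0385)
h + X*(13/16 + 13/w(6, 1)) = 53/26 + 0*(13/16 + 13/1) = 53/26 + 0*(13*(1/16) + 13*1) = 53/26 + 0*(13/16 + 13) = 53/26 + 0*(221/16) = 53/26 + 0 = 53/26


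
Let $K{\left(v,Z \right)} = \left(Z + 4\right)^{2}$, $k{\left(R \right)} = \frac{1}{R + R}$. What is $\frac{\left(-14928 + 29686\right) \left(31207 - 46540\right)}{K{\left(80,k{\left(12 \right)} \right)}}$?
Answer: $- \frac{130339822464}{9409} \approx -1.3853 \cdot 10^{7}$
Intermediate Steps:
$k{\left(R \right)} = \frac{1}{2 R}$
$K{\left(v,Z \right)} = \left(4 + Z\right)^{2}$
$\frac{\left(-14928 + 29686\right) \left(31207 - 46540\right)}{K{\left(80,k{\left(12 \right)} \right)}} = \frac{\left(-14928 + 29686\right) \left(31207 - 46540\right)}{\left(4 + \frac{1}{2 \cdot 12}\right)^{2}} = \frac{14758 \left(-15333\right)}{\left(4 + \frac{1}{2} \cdot \frac{1}{12}\right)^{2}} = - \frac{226284414}{\left(4 + \frac{1}{24}\right)^{2}} = - \frac{226284414}{\left(\frac{97}{24}\right)^{2}} = - \frac{226284414}{\frac{9409}{576}} = \left(-226284414\right) \frac{576}{9409} = - \frac{130339822464}{9409}$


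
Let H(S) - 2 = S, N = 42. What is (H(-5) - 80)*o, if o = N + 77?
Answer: -9877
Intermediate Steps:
H(S) = 2 + S
o = 119 (o = 42 + 77 = 119)
(H(-5) - 80)*o = ((2 - 5) - 80)*119 = (-3 - 80)*119 = -83*119 = -9877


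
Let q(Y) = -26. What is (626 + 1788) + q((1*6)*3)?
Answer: 2388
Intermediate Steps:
(626 + 1788) + q((1*6)*3) = (626 + 1788) - 26 = 2414 - 26 = 2388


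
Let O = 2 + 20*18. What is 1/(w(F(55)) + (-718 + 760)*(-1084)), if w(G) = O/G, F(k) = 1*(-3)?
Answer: -3/136946 ≈ -2.1906e-5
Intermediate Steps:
F(k) = -3
O = 362 (O = 2 + 360 = 362)
w(G) = 362/G
1/(w(F(55)) + (-718 + 760)*(-1084)) = 1/(362/(-3) + (-718 + 760)*(-1084)) = 1/(362*(-⅓) + 42*(-1084)) = 1/(-362/3 - 45528) = 1/(-136946/3) = -3/136946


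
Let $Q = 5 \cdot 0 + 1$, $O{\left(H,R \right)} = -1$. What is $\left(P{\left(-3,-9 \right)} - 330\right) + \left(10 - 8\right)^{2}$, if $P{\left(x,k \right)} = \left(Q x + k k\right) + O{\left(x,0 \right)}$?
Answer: $-249$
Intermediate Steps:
$Q = 1$ ($Q = 0 + 1 = 1$)
$P{\left(x,k \right)} = -1 + x + k^{2}$ ($P{\left(x,k \right)} = \left(1 x + k k\right) - 1 = \left(x + k^{2}\right) - 1 = -1 + x + k^{2}$)
$\left(P{\left(-3,-9 \right)} - 330\right) + \left(10 - 8\right)^{2} = \left(\left(-1 - 3 + \left(-9\right)^{2}\right) - 330\right) + \left(10 - 8\right)^{2} = \left(\left(-1 - 3 + 81\right) - 330\right) + 2^{2} = \left(77 - 330\right) + 4 = -253 + 4 = -249$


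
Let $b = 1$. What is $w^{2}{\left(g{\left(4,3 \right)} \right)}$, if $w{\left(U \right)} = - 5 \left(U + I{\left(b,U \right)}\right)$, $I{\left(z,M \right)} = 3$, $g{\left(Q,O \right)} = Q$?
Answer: $1225$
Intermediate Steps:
$w{\left(U \right)} = -15 - 5 U$ ($w{\left(U \right)} = - 5 \left(U + 3\right) = - 5 \left(3 + U\right) = -15 - 5 U$)
$w^{2}{\left(g{\left(4,3 \right)} \right)} = \left(-15 - 20\right)^{2} = \left(-35\right)^{2} = 1225$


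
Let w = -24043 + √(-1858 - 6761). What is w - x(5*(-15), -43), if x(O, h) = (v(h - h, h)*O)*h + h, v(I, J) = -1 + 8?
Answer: -46575 + 13*I*√51 ≈ -46575.0 + 92.839*I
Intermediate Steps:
v(I, J) = 7
x(O, h) = h + 7*O*h (x(O, h) = (7*O)*h + h = 7*O*h + h = h + 7*O*h)
w = -24043 + 13*I*√51 (w = -24043 + √(-8619) = -24043 + 13*I*√51 ≈ -24043.0 + 92.839*I)
w - x(5*(-15), -43) = (-24043 + 13*I*√51) - (-43)*(1 + 7*(5*(-15))) = (-24043 + 13*I*√51) - (-43)*(1 + 7*(-75)) = (-24043 + 13*I*√51) - (-43)*(1 - 525) = (-24043 + 13*I*√51) - (-43)*(-524) = (-24043 + 13*I*√51) - 1*22532 = (-24043 + 13*I*√51) - 22532 = -46575 + 13*I*√51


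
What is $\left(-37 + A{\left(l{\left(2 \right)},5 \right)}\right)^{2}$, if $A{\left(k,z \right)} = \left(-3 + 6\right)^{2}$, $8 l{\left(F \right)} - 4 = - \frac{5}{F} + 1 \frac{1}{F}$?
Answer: $784$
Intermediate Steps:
$l{\left(F \right)} = \frac{1}{2} - \frac{1}{2 F}$ ($l{\left(F \right)} = \frac{1}{2} + \frac{- \frac{5}{F} + 1 \frac{1}{F}}{8} = \frac{1}{2} + \frac{- \frac{5}{F} + \frac{1}{F}}{8} = \frac{1}{2} + \frac{\left(-4\right) \frac{1}{F}}{8} = \frac{1}{2} - \frac{1}{2 F}$)
$A{\left(k,z \right)} = 9$ ($A{\left(k,z \right)} = 3^{2} = 9$)
$\left(-37 + A{\left(l{\left(2 \right)},5 \right)}\right)^{2} = \left(-37 + 9\right)^{2} = \left(-28\right)^{2} = 784$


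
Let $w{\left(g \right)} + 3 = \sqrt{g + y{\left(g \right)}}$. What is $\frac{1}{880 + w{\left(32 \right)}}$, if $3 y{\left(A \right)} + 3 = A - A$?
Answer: $\frac{877}{769098} - \frac{\sqrt{31}}{769098} \approx 0.0011331$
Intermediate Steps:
$y{\left(A \right)} = -1$ ($y{\left(A \right)} = -1 + \frac{A - A}{3} = -1 + \frac{1}{3} \cdot 0 = -1 + 0 = -1$)
$w{\left(g \right)} = -3 + \sqrt{-1 + g}$ ($w{\left(g \right)} = -3 + \sqrt{g - 1} = -3 + \sqrt{-1 + g}$)
$\frac{1}{880 + w{\left(32 \right)}} = \frac{1}{880 - \left(3 - \sqrt{-1 + 32}\right)} = \frac{1}{880 - \left(3 - \sqrt{31}\right)} = \frac{1}{877 + \sqrt{31}}$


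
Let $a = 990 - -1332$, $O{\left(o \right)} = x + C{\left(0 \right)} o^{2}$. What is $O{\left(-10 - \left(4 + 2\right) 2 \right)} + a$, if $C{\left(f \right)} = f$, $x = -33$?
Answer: $2289$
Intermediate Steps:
$O{\left(o \right)} = -33$ ($O{\left(o \right)} = -33 + 0 o^{2} = -33 + 0 = -33$)
$a = 2322$ ($a = 990 + 1332 = 2322$)
$O{\left(-10 - \left(4 + 2\right) 2 \right)} + a = -33 + 2322 = 2289$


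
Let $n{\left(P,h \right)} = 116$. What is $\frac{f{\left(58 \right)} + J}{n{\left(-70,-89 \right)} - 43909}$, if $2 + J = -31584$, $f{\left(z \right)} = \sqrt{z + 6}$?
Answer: $\frac{31578}{43793} \approx 0.72107$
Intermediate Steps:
$f{\left(z \right)} = \sqrt{6 + z}$
$J = -31586$ ($J = -2 - 31584 = -31586$)
$\frac{f{\left(58 \right)} + J}{n{\left(-70,-89 \right)} - 43909} = \frac{\sqrt{6 + 58} - 31586}{116 - 43909} = \frac{\sqrt{64} - 31586}{-43793} = \left(8 - 31586\right) \left(- \frac{1}{43793}\right) = \left(-31578\right) \left(- \frac{1}{43793}\right) = \frac{31578}{43793}$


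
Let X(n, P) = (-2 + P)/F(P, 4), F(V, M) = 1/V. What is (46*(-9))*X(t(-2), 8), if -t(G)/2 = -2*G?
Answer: -19872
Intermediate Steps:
t(G) = 4*G (t(G) = -(-4)*G = 4*G)
X(n, P) = P*(-2 + P) (X(n, P) = (-2 + P)/(1/P) = (-2 + P)*P = P*(-2 + P))
(46*(-9))*X(t(-2), 8) = (46*(-9))*(8*(-2 + 8)) = -3312*6 = -414*48 = -19872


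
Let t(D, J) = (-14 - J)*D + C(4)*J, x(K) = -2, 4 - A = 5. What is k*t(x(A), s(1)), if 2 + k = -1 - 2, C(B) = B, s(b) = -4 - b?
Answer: 10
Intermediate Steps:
A = -1 (A = 4 - 1*5 = 4 - 5 = -1)
t(D, J) = 4*J + D*(-14 - J) (t(D, J) = (-14 - J)*D + 4*J = D*(-14 - J) + 4*J = 4*J + D*(-14 - J))
k = -5 (k = -2 + (-1 - 2) = -2 - 3 = -5)
k*t(x(A), s(1)) = -5*(-14*(-2) + 4*(-4 - 1*1) - 1*(-2)*(-4 - 1*1)) = -5*(28 + 4*(-4 - 1) - 1*(-2)*(-4 - 1)) = -5*(28 + 4*(-5) - 1*(-2)*(-5)) = -5*(28 - 20 - 10) = -5*(-2) = 10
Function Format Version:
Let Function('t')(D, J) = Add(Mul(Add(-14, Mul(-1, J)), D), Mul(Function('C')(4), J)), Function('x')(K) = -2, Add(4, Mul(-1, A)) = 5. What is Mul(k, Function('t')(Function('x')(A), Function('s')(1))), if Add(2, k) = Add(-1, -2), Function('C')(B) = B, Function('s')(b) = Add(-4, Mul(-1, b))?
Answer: 10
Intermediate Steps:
A = -1 (A = Add(4, Mul(-1, 5)) = Add(4, -5) = -1)
Function('t')(D, J) = Add(Mul(4, J), Mul(D, Add(-14, Mul(-1, J)))) (Function('t')(D, J) = Add(Mul(Add(-14, Mul(-1, J)), D), Mul(4, J)) = Add(Mul(D, Add(-14, Mul(-1, J))), Mul(4, J)) = Add(Mul(4, J), Mul(D, Add(-14, Mul(-1, J)))))
k = -5 (k = Add(-2, Add(-1, -2)) = Add(-2, -3) = -5)
Mul(k, Function('t')(Function('x')(A), Function('s')(1))) = Mul(-5, Add(Mul(-14, -2), Mul(4, Add(-4, Mul(-1, 1))), Mul(-1, -2, Add(-4, Mul(-1, 1))))) = Mul(-5, Add(28, Mul(4, Add(-4, -1)), Mul(-1, -2, Add(-4, -1)))) = Mul(-5, Add(28, Mul(4, -5), Mul(-1, -2, -5))) = Mul(-5, Add(28, -20, -10)) = Mul(-5, -2) = 10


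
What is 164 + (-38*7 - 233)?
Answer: -335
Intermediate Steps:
164 + (-38*7 - 233) = 164 + (-266 - 233) = 164 - 499 = -335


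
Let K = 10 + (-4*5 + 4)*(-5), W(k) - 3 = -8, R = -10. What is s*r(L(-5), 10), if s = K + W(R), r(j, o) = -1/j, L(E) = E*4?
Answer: 17/4 ≈ 4.2500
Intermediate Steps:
W(k) = -5 (W(k) = 3 - 8 = -5)
L(E) = 4*E
K = 90 (K = 10 + (-20 + 4)*(-5) = 10 - 16*(-5) = 10 + 80 = 90)
s = 85 (s = 90 - 5 = 85)
s*r(L(-5), 10) = 85*(-1/(4*(-5))) = 85*(-1/(-20)) = 85*(-1*(-1/20)) = 85*(1/20) = 17/4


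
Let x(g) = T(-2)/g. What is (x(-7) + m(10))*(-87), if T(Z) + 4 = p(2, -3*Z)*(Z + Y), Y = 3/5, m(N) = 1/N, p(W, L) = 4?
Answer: -8961/70 ≈ -128.01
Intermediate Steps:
Y = ⅗ (Y = 3*(⅕) = ⅗ ≈ 0.60000)
T(Z) = -8/5 + 4*Z (T(Z) = -4 + 4*(Z + ⅗) = -4 + 4*(⅗ + Z) = -4 + (12/5 + 4*Z) = -8/5 + 4*Z)
x(g) = -48/(5*g) (x(g) = (-8/5 + 4*(-2))/g = (-8/5 - 8)/g = -48/(5*g))
(x(-7) + m(10))*(-87) = (-48/5/(-7) + 1/10)*(-87) = (-48/5*(-⅐) + ⅒)*(-87) = (48/35 + ⅒)*(-87) = (103/70)*(-87) = -8961/70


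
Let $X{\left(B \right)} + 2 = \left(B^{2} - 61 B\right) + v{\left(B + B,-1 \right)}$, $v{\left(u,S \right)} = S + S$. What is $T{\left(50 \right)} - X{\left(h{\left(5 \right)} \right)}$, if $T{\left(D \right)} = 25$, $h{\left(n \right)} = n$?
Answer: $309$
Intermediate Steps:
$v{\left(u,S \right)} = 2 S$
$X{\left(B \right)} = -4 + B^{2} - 61 B$ ($X{\left(B \right)} = -2 + \left(\left(B^{2} - 61 B\right) + 2 \left(-1\right)\right) = -2 - \left(2 - B^{2} + 61 B\right) = -4 + B^{2} - 61 B$)
$T{\left(50 \right)} - X{\left(h{\left(5 \right)} \right)} = 25 - \left(-4 + 5^{2} - 305\right) = 25 - \left(-4 + 25 - 305\right) = 25 - -284 = 25 + 284 = 309$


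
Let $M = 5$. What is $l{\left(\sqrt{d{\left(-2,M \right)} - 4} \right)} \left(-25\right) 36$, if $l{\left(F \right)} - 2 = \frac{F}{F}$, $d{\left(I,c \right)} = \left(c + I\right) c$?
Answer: $-2700$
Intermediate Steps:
$d{\left(I,c \right)} = c \left(I + c\right)$ ($d{\left(I,c \right)} = \left(I + c\right) c = c \left(I + c\right)$)
$l{\left(F \right)} = 3$ ($l{\left(F \right)} = 2 + \frac{F}{F} = 2 + 1 = 3$)
$l{\left(\sqrt{d{\left(-2,M \right)} - 4} \right)} \left(-25\right) 36 = 3 \left(-25\right) 36 = \left(-75\right) 36 = -2700$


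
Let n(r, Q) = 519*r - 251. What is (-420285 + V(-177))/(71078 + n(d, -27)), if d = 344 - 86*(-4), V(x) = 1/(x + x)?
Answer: -148780891/151476246 ≈ -0.98221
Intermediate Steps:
V(x) = 1/(2*x)
d = 688 (d = 344 - 1*(-344) = 344 + 344 = 688)
n(r, Q) = -251 + 519*r
(-420285 + V(-177))/(71078 + n(d, -27)) = (-420285 + (½)/(-177))/(71078 + (-251 + 519*688)) = (-420285 + (½)*(-1/177))/(71078 + (-251 + 357072)) = (-420285 - 1/354)/(71078 + 356821) = -148780891/354/427899 = -148780891/354*1/427899 = -148780891/151476246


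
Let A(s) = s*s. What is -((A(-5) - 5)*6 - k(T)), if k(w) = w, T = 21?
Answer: -99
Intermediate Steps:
A(s) = s²
-((A(-5) - 5)*6 - k(T)) = -(((-5)² - 5)*6 - 1*21) = -((25 - 5)*6 - 21) = -(20*6 - 21) = -(120 - 21) = -1*99 = -99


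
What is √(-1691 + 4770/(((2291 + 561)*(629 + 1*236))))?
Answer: I*√102913978643018/246698 ≈ 41.122*I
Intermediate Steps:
√(-1691 + 4770/(((2291 + 561)*(629 + 1*236)))) = √(-1691 + 4770/((2852*(629 + 236)))) = √(-1691 + 4770/((2852*865))) = √(-1691 + 4770/2466980) = √(-1691 + 4770*(1/2466980)) = √(-1691 + 477/246698) = √(-417165841/246698) = I*√102913978643018/246698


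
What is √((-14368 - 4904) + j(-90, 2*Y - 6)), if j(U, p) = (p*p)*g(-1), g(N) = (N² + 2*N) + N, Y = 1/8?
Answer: I*√309410/4 ≈ 139.06*I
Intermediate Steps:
Y = ⅛ ≈ 0.12500
g(N) = N² + 3*N
j(U, p) = -2*p² (j(U, p) = (p*p)*(-(3 - 1)) = p²*(-1*2) = p²*(-2) = -2*p²)
√((-14368 - 4904) + j(-90, 2*Y - 6)) = √((-14368 - 4904) - 2*(2*(⅛) - 6)²) = √(-19272 - 2*(¼ - 6)²) = √(-19272 - 2*(-23/4)²) = √(-19272 - 2*529/16) = √(-19272 - 529/8) = √(-154705/8) = I*√309410/4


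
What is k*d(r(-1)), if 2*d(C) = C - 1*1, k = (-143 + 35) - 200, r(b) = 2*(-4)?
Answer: 1386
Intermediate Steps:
r(b) = -8
k = -308 (k = -108 - 200 = -308)
d(C) = -1/2 + C/2 (d(C) = (C - 1*1)/2 = (C - 1)/2 = (-1 + C)/2 = -1/2 + C/2)
k*d(r(-1)) = -308*(-1/2 + (1/2)*(-8)) = -308*(-1/2 - 4) = -308*(-9/2) = 1386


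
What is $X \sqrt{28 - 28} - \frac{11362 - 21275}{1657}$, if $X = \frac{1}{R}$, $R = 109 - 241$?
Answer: $\frac{9913}{1657} \approx 5.9825$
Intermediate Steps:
$R = -132$ ($R = 109 - 241 = -132$)
$X = - \frac{1}{132}$ ($X = \frac{1}{-132} = - \frac{1}{132} \approx -0.0075758$)
$X \sqrt{28 - 28} - \frac{11362 - 21275}{1657} = - \frac{\sqrt{28 - 28}}{132} - \frac{11362 - 21275}{1657} = - \frac{\sqrt{0}}{132} - \left(11362 - 21275\right) \frac{1}{1657} = \left(- \frac{1}{132}\right) 0 - \left(-9913\right) \frac{1}{1657} = 0 - - \frac{9913}{1657} = 0 + \frac{9913}{1657} = \frac{9913}{1657}$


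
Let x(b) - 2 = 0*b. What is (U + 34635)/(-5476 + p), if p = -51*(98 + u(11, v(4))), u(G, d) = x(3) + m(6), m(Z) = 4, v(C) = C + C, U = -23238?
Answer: -11397/10780 ≈ -1.0572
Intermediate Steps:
v(C) = 2*C
x(b) = 2 (x(b) = 2 + 0*b = 2 + 0 = 2)
u(G, d) = 6 (u(G, d) = 2 + 4 = 6)
p = -5304 (p = -51*(98 + 6) = -51*104 = -5304)
(U + 34635)/(-5476 + p) = (-23238 + 34635)/(-5476 - 5304) = 11397/(-10780) = 11397*(-1/10780) = -11397/10780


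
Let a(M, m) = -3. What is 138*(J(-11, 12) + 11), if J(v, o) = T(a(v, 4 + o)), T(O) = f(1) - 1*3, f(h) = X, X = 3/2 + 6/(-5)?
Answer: 5727/5 ≈ 1145.4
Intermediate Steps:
X = 3/10 (X = 3*(½) + 6*(-⅕) = 3/2 - 6/5 = 3/10 ≈ 0.30000)
f(h) = 3/10
T(O) = -27/10 (T(O) = 3/10 - 1*3 = 3/10 - 3 = -27/10)
J(v, o) = -27/10
138*(J(-11, 12) + 11) = 138*(-27/10 + 11) = 138*(83/10) = 5727/5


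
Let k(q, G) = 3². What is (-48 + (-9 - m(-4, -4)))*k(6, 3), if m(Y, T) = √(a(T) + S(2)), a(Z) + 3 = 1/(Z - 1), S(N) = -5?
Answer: -513 - 9*I*√205/5 ≈ -513.0 - 25.772*I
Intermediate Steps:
k(q, G) = 9
a(Z) = -3 + 1/(-1 + Z) (a(Z) = -3 + 1/(Z - 1) = -3 + 1/(-1 + Z))
m(Y, T) = √(-5 + (4 - 3*T)/(-1 + T)) (m(Y, T) = √((4 - 3*T)/(-1 + T) - 5) = √(-5 + (4 - 3*T)/(-1 + T)))
(-48 + (-9 - m(-4, -4)))*k(6, 3) = (-48 + (-9 - √((9 - 8*(-4))/(-1 - 4))))*9 = (-48 + (-9 - √((9 + 32)/(-5))))*9 = (-48 + (-9 - √(-⅕*41)))*9 = (-48 + (-9 - √(-41/5)))*9 = (-48 + (-9 - I*√205/5))*9 = (-57 - I*√205/5)*9 = -513 - 9*I*√205/5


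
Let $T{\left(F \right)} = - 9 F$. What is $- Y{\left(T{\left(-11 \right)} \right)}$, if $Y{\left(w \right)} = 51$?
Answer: $-51$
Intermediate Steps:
$- Y{\left(T{\left(-11 \right)} \right)} = \left(-1\right) 51 = -51$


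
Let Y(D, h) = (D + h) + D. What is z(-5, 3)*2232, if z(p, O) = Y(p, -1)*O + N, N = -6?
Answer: -87048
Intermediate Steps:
Y(D, h) = h + 2*D
z(p, O) = -6 + O*(-1 + 2*p) (z(p, O) = (-1 + 2*p)*O - 6 = O*(-1 + 2*p) - 6 = -6 + O*(-1 + 2*p))
z(-5, 3)*2232 = (-6 + 3*(-1 + 2*(-5)))*2232 = (-6 + 3*(-1 - 10))*2232 = (-6 + 3*(-11))*2232 = (-6 - 33)*2232 = -39*2232 = -87048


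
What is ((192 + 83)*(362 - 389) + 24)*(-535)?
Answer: 3959535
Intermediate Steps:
((192 + 83)*(362 - 389) + 24)*(-535) = (275*(-27) + 24)*(-535) = (-7425 + 24)*(-535) = -7401*(-535) = 3959535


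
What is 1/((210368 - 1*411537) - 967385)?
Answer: -1/1168554 ≈ -8.5576e-7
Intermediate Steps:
1/((210368 - 1*411537) - 967385) = 1/((210368 - 411537) - 967385) = 1/(-201169 - 967385) = 1/(-1168554) = -1/1168554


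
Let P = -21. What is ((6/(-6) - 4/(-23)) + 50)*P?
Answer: -23751/23 ≈ -1032.7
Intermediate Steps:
((6/(-6) - 4/(-23)) + 50)*P = ((6/(-6) - 4/(-23)) + 50)*(-21) = ((6*(-⅙) - 4*(-1/23)) + 50)*(-21) = ((-1 + 4/23) + 50)*(-21) = (-19/23 + 50)*(-21) = (1131/23)*(-21) = -23751/23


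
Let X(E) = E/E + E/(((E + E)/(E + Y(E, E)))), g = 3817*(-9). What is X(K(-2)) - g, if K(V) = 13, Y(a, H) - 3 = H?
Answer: 68737/2 ≈ 34369.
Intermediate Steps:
Y(a, H) = 3 + H
g = -34353
X(E) = 5/2 + E (X(E) = E/E + E/(((E + E)/(E + (3 + E)))) = 1 + E/(((2*E)/(3 + 2*E))) = 1 + E/((2*E/(3 + 2*E))) = 1 + E*((3 + 2*E)/(2*E)) = 1 + (3/2 + E) = 5/2 + E)
X(K(-2)) - g = (5/2 + 13) - 1*(-34353) = 31/2 + 34353 = 68737/2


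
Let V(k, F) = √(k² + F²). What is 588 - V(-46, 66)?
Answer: 588 - 2*√1618 ≈ 507.55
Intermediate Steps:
V(k, F) = √(F² + k²)
588 - V(-46, 66) = 588 - √(66² + (-46)²) = 588 - √(4356 + 2116) = 588 - √6472 = 588 - 2*√1618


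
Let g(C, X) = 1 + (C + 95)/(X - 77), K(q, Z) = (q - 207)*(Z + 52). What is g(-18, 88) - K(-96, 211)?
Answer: 79697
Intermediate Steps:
K(q, Z) = (-207 + q)*(52 + Z)
g(C, X) = 1 + (95 + C)/(-77 + X)
g(-18, 88) - K(-96, 211) = (18 - 18 + 88)/(-77 + 88) - (-10764 - 207*211 + 52*(-96) + 211*(-96)) = 88/11 - (-10764 - 43677 - 4992 - 20256) = (1/11)*88 - 1*(-79689) = 8 + 79689 = 79697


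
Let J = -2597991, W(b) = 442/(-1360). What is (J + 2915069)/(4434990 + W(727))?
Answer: 12683120/177399587 ≈ 0.071495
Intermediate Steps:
W(b) = -13/40 (W(b) = 442*(-1/1360) = -13/40)
(J + 2915069)/(4434990 + W(727)) = (-2597991 + 2915069)/(4434990 - 13/40) = 317078/(177399587/40) = 317078*(40/177399587) = 12683120/177399587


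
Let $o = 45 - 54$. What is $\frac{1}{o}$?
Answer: $- \frac{1}{9} \approx -0.11111$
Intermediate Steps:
$o = -9$ ($o = 45 - 54 = -9$)
$\frac{1}{o} = \frac{1}{-9} = - \frac{1}{9}$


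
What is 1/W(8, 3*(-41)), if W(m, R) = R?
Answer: -1/123 ≈ -0.0081301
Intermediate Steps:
1/W(8, 3*(-41)) = 1/(3*(-41)) = 1/(-123) = -1/123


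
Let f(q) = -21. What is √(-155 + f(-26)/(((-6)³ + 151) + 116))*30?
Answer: 30*I*√44914/17 ≈ 373.99*I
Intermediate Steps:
√(-155 + f(-26)/(((-6)³ + 151) + 116))*30 = √(-155 - 21/(((-6)³ + 151) + 116))*30 = √(-155 - 21/((-216 + 151) + 116))*30 = √(-155 - 21/(-65 + 116))*30 = √(-155 - 21/51)*30 = √(-155 - 21*1/51)*30 = √(-155 - 7/17)*30 = √(-2642/17)*30 = (I*√44914/17)*30 = 30*I*√44914/17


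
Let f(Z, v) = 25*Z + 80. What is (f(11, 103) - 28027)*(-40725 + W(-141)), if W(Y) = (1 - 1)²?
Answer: 1126942200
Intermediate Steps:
f(Z, v) = 80 + 25*Z
W(Y) = 0 (W(Y) = 0² = 0)
(f(11, 103) - 28027)*(-40725 + W(-141)) = ((80 + 25*11) - 28027)*(-40725 + 0) = ((80 + 275) - 28027)*(-40725) = (355 - 28027)*(-40725) = -27672*(-40725) = 1126942200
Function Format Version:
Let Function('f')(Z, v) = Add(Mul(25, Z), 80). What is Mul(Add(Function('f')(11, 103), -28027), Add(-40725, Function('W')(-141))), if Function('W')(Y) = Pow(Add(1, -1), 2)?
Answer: 1126942200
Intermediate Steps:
Function('f')(Z, v) = Add(80, Mul(25, Z))
Function('W')(Y) = 0 (Function('W')(Y) = Pow(0, 2) = 0)
Mul(Add(Function('f')(11, 103), -28027), Add(-40725, Function('W')(-141))) = Mul(Add(Add(80, Mul(25, 11)), -28027), Add(-40725, 0)) = Mul(Add(Add(80, 275), -28027), -40725) = Mul(Add(355, -28027), -40725) = Mul(-27672, -40725) = 1126942200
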